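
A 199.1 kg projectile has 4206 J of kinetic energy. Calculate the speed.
v = √(2·KE/m) = √(2·4206/199.1) = 6.5 m/s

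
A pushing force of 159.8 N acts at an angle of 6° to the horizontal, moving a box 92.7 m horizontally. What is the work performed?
W = F·d·cosθ = (159.8)(92.7)cos(6°) = 14730 J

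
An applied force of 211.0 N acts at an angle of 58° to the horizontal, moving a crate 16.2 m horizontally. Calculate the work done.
W = F·d·cosθ = (211.0)(16.2)cos(58°) = 1811 J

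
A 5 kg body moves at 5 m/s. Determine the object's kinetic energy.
KE = ½mv² = ½(5)(5)² = 62.5 J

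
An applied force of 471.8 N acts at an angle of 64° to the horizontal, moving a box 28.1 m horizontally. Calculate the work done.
W = F·d·cosθ = (471.8)(28.1)cos(64°) = 5812 J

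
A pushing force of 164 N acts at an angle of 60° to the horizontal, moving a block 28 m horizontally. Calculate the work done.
W = F·d·cosθ = (164)(28)cos(60°) = 2296 J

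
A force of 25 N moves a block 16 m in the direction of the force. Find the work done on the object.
W = F·d = (25)(16) = 400.0 J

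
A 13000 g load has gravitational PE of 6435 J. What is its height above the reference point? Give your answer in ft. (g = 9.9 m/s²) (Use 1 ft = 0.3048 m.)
Convert to SI: m = 13.0 kg, PE = 6435.0 J
h = PE/(mg) = 6435.0/(13.0·9.9) = 50.0 m = 164.0 ft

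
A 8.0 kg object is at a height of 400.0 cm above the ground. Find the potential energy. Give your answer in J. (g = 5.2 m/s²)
Convert to SI: m = 8.0 kg, h = 4.0 m
PE = mgh = (8.0)(5.2)(4.0) = 166.4 J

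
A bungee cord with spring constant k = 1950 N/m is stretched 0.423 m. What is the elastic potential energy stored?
PE = ½kx² = ½(1950)(0.423)² = 174.5 J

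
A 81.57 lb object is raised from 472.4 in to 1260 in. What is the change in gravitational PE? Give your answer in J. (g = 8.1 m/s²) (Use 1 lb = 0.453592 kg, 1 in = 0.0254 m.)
Convert to SI: m = 36.9995 kg, Δh = 20.005 m
ΔPE = mgΔh = (36.9995)(8.1)(20.005) = 5995 J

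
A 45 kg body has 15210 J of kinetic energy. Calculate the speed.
v = √(2·KE/m) = √(2·15210/45) = 26.0 m/s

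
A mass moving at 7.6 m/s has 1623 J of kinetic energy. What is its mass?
m = 2·KE/v² = 2·1623/(7.6)² = 56.2 kg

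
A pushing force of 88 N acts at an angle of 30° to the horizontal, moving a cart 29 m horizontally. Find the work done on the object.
W = F·d·cosθ = (88)(29)cos(30°) = 2210 J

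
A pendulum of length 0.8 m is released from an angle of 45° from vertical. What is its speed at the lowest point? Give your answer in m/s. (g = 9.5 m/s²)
h = L(1 − cosθ) = 0.8(1 − cos45°) = 0.234315 m
v = √(2gh) = √(2·9.5·0.234315) = 2.11 m/s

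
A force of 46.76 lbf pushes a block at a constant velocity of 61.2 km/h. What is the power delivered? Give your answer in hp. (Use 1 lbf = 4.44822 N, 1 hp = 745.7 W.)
Convert to SI: F = 207.999 N, v = 17.0 m/s
P = Fv = (207.999)(17.0) = 3535.98 W = 4.742 hp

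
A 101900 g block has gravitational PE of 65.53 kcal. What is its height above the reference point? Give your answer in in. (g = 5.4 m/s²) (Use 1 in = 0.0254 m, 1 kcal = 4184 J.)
Convert to SI: m = 101.9 kg, PE = 274178 J
h = PE/(mg) = 274178/(101.9·5.4) = 498.269 m = 19620 in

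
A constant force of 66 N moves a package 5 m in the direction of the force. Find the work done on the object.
W = F·d = (66)(5) = 330.0 J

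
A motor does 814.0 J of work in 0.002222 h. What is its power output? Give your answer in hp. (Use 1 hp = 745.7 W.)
Convert to SI: W = 814.0 J, t = 7.9992 s
P = W/t = 814.0/7.9992 = 101.76 W = 0.1365 hp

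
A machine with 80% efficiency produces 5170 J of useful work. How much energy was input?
W_in = W_out/η = 5170/0.8 = 6463 J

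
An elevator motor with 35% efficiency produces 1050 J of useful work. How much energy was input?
W_in = W_out/η = 1050/0.35 = 3000 J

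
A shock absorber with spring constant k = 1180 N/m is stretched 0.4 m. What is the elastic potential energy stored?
PE = ½kx² = ½(1180)(0.4)² = 94.4 J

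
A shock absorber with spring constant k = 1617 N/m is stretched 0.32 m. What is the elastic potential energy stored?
PE = ½kx² = ½(1617)(0.32)² = 82.79 J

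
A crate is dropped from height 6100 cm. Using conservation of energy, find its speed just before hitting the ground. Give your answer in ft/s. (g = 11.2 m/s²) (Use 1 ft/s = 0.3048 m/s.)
Convert to SI: h = 61.0 m
mgh = ½mv² ⇒ v = √(2gh) = √(2·11.2·61.0) = 36.9648 m/s = 121.3 ft/s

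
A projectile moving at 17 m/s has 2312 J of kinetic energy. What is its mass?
m = 2·KE/v² = 2·2312/(17)² = 16.0 kg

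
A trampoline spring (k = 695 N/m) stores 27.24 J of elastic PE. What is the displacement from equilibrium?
x = √(2·PE/k) = √(2·27.24/695) = 0.28 m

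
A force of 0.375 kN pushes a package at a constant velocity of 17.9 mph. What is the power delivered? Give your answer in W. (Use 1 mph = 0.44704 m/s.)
Convert to SI: F = 375.0 N, v = 8.00202 m/s
P = Fv = (375.0)(8.00202) = 3001 W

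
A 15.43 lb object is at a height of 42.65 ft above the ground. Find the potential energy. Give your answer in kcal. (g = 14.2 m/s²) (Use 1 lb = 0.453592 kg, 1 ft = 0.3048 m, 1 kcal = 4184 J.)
Convert to SI: m = 6.99892 kg, h = 12.9997 m
PE = mgh = (6.99892)(14.2)(12.9997) = 1291.97 J = 0.3088 kcal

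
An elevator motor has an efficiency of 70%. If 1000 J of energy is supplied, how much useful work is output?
W_out = η·W_in = 0.7·1000 = 700.0 J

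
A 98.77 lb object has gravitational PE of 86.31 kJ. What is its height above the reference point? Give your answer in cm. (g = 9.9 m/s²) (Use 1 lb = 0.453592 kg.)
Convert to SI: m = 44.8013 kg, PE = 86310.0 J
h = PE/(mg) = 86310.0/(44.8013·9.9) = 194.597 m = 19460 cm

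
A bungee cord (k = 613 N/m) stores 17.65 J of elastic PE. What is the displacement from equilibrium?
x = √(2·PE/k) = √(2·17.65/613) = 0.24 m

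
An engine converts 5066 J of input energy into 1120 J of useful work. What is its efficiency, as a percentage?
η = W_out/W_in = 1120/5066 = 22.11%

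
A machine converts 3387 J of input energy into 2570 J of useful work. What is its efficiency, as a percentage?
η = W_out/W_in = 2570/3387 = 75.88%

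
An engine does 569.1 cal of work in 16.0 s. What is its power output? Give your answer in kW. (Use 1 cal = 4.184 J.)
Convert to SI: W = 2381.11 J, t = 16.0 s
P = W/t = 2381.11/16.0 = 148.82 W = 0.1488 kW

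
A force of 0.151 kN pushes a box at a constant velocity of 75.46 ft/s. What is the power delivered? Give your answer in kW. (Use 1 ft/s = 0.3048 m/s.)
Convert to SI: F = 151.0 N, v = 23.0002 m/s
P = Fv = (151.0)(23.0002) = 3473.03 W = 3.473 kW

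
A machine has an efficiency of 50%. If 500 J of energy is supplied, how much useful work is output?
W_out = η·W_in = 0.5·500 = 250.0 J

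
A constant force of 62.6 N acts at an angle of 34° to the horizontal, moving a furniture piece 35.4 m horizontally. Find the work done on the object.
W = F·d·cosθ = (62.6)(35.4)cos(34°) = 1837 J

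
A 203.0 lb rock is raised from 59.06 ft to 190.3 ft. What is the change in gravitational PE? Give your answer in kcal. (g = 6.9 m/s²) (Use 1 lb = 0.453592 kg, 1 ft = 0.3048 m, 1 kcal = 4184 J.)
Convert to SI: m = 92.0792 kg, Δh = 40.002 m
ΔPE = mgΔh = (92.0792)(6.9)(40.002) = 25415.1 J = 6.074 kcal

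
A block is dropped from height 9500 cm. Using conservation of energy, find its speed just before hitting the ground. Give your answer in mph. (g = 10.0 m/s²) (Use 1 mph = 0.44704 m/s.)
Convert to SI: h = 95.0 m
mgh = ½mv² ⇒ v = √(2gh) = √(2·10.0·95.0) = 43.589 m/s = 97.51 mph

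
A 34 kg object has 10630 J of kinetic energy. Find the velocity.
v = √(2·KE/m) = √(2·10630/34) = 25.01 m/s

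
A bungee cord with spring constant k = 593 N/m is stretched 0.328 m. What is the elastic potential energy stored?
PE = ½kx² = ½(593)(0.328)² = 31.9 J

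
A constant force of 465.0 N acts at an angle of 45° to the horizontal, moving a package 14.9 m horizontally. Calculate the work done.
W = F·d·cosθ = (465.0)(14.9)cos(45°) = 4899 J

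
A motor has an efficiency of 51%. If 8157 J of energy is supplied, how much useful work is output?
W_out = η·W_in = 0.51·8157 = 4160.07 J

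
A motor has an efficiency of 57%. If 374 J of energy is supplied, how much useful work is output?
W_out = η·W_in = 0.57·374 = 213.18 J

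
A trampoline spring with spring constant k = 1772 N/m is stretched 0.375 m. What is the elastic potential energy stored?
PE = ½kx² = ½(1772)(0.375)² = 124.6 J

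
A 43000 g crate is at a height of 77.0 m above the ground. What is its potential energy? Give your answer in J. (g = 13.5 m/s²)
Convert to SI: m = 43.0 kg, h = 77.0 m
PE = mgh = (43.0)(13.5)(77.0) = 44700 J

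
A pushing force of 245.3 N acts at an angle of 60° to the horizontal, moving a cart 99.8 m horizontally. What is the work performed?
W = F·d·cosθ = (245.3)(99.8)cos(60°) = 12240 J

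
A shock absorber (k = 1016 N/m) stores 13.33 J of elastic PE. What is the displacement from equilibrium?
x = √(2·PE/k) = √(2·13.33/1016) = 0.162 m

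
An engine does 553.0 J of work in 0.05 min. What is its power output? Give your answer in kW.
Convert to SI: W = 553.0 J, t = 3.0 s
P = W/t = 553.0/3.0 = 184.333 W = 0.1843 kW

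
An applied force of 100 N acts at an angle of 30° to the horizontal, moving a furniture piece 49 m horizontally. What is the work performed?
W = F·d·cosθ = (100)(49)cos(30°) = 4244 J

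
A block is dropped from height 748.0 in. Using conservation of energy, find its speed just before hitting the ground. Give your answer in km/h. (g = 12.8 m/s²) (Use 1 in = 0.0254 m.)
Convert to SI: h = 18.9992 m
mgh = ½mv² ⇒ v = √(2gh) = √(2·12.8·18.9992) = 22.054 m/s = 79.39 km/h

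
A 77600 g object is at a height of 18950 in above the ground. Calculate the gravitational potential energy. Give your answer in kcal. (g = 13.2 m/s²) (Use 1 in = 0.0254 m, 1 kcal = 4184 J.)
Convert to SI: m = 77.6 kg, h = 481.33 m
PE = mgh = (77.6)(13.2)(481.33) = 493036 J = 117.8 kcal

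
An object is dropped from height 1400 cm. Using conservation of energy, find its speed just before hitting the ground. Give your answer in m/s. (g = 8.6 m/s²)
Convert to SI: h = 14.0 m
mgh = ½mv² ⇒ v = √(2gh) = √(2·8.6·14.0) = 15.52 m/s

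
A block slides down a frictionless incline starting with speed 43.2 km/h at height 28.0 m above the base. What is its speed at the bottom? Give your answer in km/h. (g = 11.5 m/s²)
Convert to SI: v₀ = 12.0 m/s, h = 28.0 m
½mv₀² + mgh = ½mv² ⇒ v = √(v₀² + 2gh) = √(12.0² + 2·11.5·28.0) = 28.0713 m/s = 101.1 km/h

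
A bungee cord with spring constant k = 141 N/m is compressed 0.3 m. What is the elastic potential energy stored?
PE = ½kx² = ½(141)(0.3)² = 6.345 J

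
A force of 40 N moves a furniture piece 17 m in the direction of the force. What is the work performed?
W = F·d = (40)(17) = 680.0 J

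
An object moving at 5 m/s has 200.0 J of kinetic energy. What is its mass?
m = 2·KE/v² = 2·200.0/(5)² = 16.0 kg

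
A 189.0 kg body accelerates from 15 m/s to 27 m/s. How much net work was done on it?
W = ΔKE = ½m(v₂² − v₁²) = ½(189.0)(27² − 15²) = 47628.0 J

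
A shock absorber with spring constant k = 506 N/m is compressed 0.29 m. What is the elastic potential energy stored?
PE = ½kx² = ½(506)(0.29)² = 21.28 J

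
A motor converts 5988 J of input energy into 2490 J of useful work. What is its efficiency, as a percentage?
η = W_out/W_in = 2490/5988 = 41.58%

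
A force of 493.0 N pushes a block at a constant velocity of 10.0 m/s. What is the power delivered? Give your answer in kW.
P = Fv = (493.0)(10.0) = 4930.0 W = 4.93 kW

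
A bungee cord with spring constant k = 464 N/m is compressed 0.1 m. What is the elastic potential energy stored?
PE = ½kx² = ½(464)(0.1)² = 2.32 J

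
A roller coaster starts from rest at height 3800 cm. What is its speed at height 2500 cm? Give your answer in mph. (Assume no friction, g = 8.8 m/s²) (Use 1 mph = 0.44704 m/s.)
Convert to SI: h₁−h₂ = 13.0 m
mgh₁ = mgh₂ + ½mv² ⇒ v = √(2g(h₁−h₂)) = √(2·8.8·13.0) = 15.1261 m/s = 33.84 mph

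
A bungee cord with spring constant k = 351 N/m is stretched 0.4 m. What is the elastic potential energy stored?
PE = ½kx² = ½(351)(0.4)² = 28.08 J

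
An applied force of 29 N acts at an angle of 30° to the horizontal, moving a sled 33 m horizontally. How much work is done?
W = F·d·cosθ = (29)(33)cos(30°) = 828.8 J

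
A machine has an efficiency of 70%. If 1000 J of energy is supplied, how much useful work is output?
W_out = η·W_in = 0.7·1000 = 700.0 J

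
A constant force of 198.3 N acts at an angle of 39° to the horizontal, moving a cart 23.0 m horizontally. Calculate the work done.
W = F·d·cosθ = (198.3)(23.0)cos(39°) = 3544 J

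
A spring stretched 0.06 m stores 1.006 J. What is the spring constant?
k = 2·PE/x² = 2·1.006/(0.06)² = 558.9 N/m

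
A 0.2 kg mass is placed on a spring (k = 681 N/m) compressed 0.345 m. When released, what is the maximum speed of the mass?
½kx² = ½mv² ⇒ v = x√(k/m) = (0.345)√(681/0.2) = 20.13 m/s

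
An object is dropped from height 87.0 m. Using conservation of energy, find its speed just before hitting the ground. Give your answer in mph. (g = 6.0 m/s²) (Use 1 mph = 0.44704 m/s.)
mgh = ½mv² ⇒ v = √(2gh) = √(2·6.0·87.0) = 32.311 m/s = 72.28 mph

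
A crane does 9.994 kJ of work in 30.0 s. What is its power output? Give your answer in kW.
Convert to SI: W = 9994.0 J, t = 30.0 s
P = W/t = 9994.0/30.0 = 333.133 W = 0.3331 kW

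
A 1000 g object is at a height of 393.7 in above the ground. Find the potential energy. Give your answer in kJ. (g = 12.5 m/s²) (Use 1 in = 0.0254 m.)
Convert to SI: m = 1.0 kg, h = 9.99998 m
PE = mgh = (1.0)(12.5)(9.99998) = 125.0 J = 0.125 kJ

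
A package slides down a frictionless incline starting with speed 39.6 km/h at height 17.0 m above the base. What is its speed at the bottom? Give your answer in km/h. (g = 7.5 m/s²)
Convert to SI: v₀ = 11.0 m/s, h = 17.0 m
½mv₀² + mgh = ½mv² ⇒ v = √(v₀² + 2gh) = √(11.0² + 2·7.5·17.0) = 19.3907 m/s = 69.81 km/h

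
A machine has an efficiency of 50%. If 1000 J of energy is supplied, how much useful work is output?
W_out = η·W_in = 0.5·1000 = 500.0 J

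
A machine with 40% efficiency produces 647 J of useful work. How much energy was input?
W_in = W_out/η = 647/0.4 = 1618 J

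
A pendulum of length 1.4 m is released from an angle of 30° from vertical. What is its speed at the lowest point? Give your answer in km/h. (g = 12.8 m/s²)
h = L(1 − cosθ) = 1.4(1 − cos30°) = 0.187564 m
v = √(2gh) = √(2·12.8·0.187564) = 2.19127 m/s = 7.889 km/h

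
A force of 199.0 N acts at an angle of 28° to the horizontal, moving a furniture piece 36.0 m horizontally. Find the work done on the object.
W = F·d·cosθ = (199.0)(36.0)cos(28°) = 6325 J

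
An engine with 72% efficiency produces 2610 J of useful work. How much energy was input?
W_in = W_out/η = 2610/0.72 = 3625 J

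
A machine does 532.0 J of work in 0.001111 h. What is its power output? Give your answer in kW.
Convert to SI: W = 532.0 J, t = 3.9996 s
P = W/t = 532.0/3.9996 = 133.013 W = 0.133 kW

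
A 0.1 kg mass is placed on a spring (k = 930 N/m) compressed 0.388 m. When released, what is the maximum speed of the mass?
½kx² = ½mv² ⇒ v = x√(k/m) = (0.388)√(930/0.1) = 37.42 m/s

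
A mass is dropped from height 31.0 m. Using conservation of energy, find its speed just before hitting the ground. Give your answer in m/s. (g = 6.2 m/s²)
mgh = ½mv² ⇒ v = √(2gh) = √(2·6.2·31.0) = 19.61 m/s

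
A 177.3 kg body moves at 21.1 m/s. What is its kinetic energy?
KE = ½mv² = ½(177.3)(21.1)² = 39470 J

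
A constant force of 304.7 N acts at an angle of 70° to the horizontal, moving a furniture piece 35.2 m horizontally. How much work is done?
W = F·d·cosθ = (304.7)(35.2)cos(70°) = 3668 J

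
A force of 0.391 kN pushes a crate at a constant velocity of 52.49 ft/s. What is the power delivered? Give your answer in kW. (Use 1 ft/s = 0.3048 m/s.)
Convert to SI: F = 391.0 N, v = 15.999 m/s
P = Fv = (391.0)(15.999) = 6255.59 W = 6.256 kW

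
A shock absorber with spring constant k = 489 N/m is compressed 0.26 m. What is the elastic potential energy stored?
PE = ½kx² = ½(489)(0.26)² = 16.53 J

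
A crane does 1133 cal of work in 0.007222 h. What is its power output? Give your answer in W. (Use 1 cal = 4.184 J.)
Convert to SI: W = 4740.47 J, t = 25.9992 s
P = W/t = 4740.47/25.9992 = 182.3 W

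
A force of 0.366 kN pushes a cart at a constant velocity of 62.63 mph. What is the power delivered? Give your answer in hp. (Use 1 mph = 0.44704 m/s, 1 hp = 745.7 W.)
Convert to SI: F = 366.0 N, v = 27.9981 m/s
P = Fv = (366.0)(27.9981) = 10247.3 W = 13.74 hp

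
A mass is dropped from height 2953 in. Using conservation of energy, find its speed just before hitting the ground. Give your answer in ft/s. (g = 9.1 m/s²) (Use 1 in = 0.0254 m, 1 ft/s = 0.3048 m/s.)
Convert to SI: h = 75.0062 m
mgh = ½mv² ⇒ v = √(2gh) = √(2·9.1·75.0062) = 36.9474 m/s = 121.2 ft/s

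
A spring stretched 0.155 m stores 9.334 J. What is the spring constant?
k = 2·PE/x² = 2·9.334/(0.155)² = 777.0 N/m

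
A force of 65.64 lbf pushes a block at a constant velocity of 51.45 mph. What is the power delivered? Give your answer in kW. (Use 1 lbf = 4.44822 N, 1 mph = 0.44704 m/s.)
Convert to SI: F = 291.981 N, v = 23.0002 m/s
P = Fv = (291.981)(23.0002) = 6715.63 W = 6.716 kW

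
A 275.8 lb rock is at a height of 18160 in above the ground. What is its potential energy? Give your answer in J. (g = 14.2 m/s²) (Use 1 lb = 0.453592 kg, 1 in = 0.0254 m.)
Convert to SI: m = 125.101 kg, h = 461.264 m
PE = mgh = (125.101)(14.2)(461.264) = 819400 J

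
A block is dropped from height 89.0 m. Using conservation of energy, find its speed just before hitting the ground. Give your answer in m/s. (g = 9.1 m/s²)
mgh = ½mv² ⇒ v = √(2gh) = √(2·9.1·89.0) = 40.25 m/s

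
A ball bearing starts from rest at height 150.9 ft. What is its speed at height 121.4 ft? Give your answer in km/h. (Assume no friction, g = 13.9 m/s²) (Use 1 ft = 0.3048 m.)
Convert to SI: h₁−h₂ = 8.9916 m
mgh₁ = mgh₂ + ½mv² ⇒ v = √(2g(h₁−h₂)) = √(2·13.9·8.9916) = 15.8103 m/s = 56.92 km/h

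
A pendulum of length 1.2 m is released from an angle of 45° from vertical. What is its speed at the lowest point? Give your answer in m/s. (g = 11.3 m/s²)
h = L(1 − cosθ) = 1.2(1 − cos45°) = 0.351472 m
v = √(2gh) = √(2·11.3·0.351472) = 2.818 m/s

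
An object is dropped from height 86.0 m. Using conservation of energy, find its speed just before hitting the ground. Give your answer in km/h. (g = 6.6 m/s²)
mgh = ½mv² ⇒ v = √(2gh) = √(2·6.6·86.0) = 33.6927 m/s = 121.3 km/h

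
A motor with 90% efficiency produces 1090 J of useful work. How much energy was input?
W_in = W_out/η = 1090/0.9 = 1211 J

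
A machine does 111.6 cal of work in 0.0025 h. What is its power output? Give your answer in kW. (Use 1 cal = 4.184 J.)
Convert to SI: W = 466.934 J, t = 9.0 s
P = W/t = 466.934/9.0 = 51.8816 W = 0.05188 kW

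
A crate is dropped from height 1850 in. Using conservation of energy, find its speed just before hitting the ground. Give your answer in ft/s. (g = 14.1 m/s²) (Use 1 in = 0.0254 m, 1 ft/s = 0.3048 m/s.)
Convert to SI: h = 46.99 m
mgh = ½mv² ⇒ v = √(2gh) = √(2·14.1·46.99) = 36.4022 m/s = 119.4 ft/s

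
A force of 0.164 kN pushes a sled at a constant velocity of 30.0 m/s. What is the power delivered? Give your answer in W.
Convert to SI: F = 164.0 N, v = 30.0 m/s
P = Fv = (164.0)(30.0) = 4920 W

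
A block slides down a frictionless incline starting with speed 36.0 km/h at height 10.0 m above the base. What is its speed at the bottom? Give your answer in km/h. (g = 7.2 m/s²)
Convert to SI: v₀ = 10.0 m/s, h = 10.0 m
½mv₀² + mgh = ½mv² ⇒ v = √(v₀² + 2gh) = √(10.0² + 2·7.2·10.0) = 15.6205 m/s = 56.23 km/h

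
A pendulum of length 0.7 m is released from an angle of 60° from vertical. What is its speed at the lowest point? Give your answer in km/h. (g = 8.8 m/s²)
h = L(1 − cosθ) = 0.7(1 − cos60°) = 0.35 m
v = √(2gh) = √(2·8.8·0.35) = 2.48193 m/s = 8.935 km/h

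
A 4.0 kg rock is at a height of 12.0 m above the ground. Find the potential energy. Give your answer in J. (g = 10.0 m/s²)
PE = mgh = (4.0)(10.0)(12.0) = 480.0 J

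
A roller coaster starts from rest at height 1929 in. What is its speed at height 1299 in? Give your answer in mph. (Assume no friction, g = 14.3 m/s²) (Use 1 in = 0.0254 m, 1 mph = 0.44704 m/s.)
Convert to SI: h₁−h₂ = 16.002 m
mgh₁ = mgh₂ + ½mv² ⇒ v = √(2g(h₁−h₂)) = √(2·14.3·16.002) = 21.3929 m/s = 47.85 mph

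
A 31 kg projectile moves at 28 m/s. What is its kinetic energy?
KE = ½mv² = ½(31)(28)² = 12152.0 J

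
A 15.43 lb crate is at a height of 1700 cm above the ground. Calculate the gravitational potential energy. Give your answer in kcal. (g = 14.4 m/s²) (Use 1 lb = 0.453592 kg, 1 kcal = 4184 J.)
Convert to SI: m = 6.99892 kg, h = 17.0 m
PE = mgh = (6.99892)(14.4)(17.0) = 1713.34 J = 0.4095 kcal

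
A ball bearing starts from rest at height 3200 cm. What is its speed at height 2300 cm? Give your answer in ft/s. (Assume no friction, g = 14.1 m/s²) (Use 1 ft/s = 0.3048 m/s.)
Convert to SI: h₁−h₂ = 9.0 m
mgh₁ = mgh₂ + ½mv² ⇒ v = √(2g(h₁−h₂)) = √(2·14.1·9.0) = 15.9311 m/s = 52.27 ft/s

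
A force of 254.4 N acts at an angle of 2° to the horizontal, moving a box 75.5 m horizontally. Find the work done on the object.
W = F·d·cosθ = (254.4)(75.5)cos(2°) = 19200 J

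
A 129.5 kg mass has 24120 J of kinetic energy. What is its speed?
v = √(2·KE/m) = √(2·24120/129.5) = 19.3 m/s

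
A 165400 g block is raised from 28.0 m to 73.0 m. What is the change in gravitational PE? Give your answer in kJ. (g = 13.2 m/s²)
Convert to SI: m = 165.4 kg, Δh = 45.0 m
ΔPE = mgΔh = (165.4)(13.2)(45.0) = 98247.6 J = 98.25 kJ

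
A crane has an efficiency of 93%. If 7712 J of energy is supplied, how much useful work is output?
W_out = η·W_in = 0.93·7712 = 7172.16 J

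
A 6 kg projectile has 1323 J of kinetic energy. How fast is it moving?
v = √(2·KE/m) = √(2·1323/6) = 21.0 m/s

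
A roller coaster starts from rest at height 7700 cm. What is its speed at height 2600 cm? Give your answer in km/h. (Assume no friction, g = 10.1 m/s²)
Convert to SI: h₁−h₂ = 51.0 m
mgh₁ = mgh₂ + ½mv² ⇒ v = √(2g(h₁−h₂)) = √(2·10.1·51.0) = 32.0967 m/s = 115.5 km/h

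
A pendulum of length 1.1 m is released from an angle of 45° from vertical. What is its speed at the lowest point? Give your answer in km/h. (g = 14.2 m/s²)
h = L(1 − cosθ) = 1.1(1 − cos45°) = 0.322183 m
v = √(2gh) = √(2·14.2·0.322183) = 3.02489 m/s = 10.89 km/h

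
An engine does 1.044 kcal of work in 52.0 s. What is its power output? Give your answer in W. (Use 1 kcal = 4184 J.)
Convert to SI: W = 4368.1 J, t = 52.0 s
P = W/t = 4368.1/52.0 = 84.0 W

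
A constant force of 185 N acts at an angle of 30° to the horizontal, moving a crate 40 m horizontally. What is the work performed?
W = F·d·cosθ = (185)(40)cos(30°) = 6409 J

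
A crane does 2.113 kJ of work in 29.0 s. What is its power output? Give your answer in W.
Convert to SI: W = 2113.0 J, t = 29.0 s
P = W/t = 2113.0/29.0 = 72.86 W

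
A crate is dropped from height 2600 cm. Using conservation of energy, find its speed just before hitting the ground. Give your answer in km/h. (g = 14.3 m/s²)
Convert to SI: h = 26.0 m
mgh = ½mv² ⇒ v = √(2gh) = √(2·14.3·26.0) = 27.269 m/s = 98.17 km/h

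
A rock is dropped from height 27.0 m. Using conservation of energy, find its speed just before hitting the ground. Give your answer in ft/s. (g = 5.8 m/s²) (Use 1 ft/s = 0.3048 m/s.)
mgh = ½mv² ⇒ v = √(2gh) = √(2·5.8·27.0) = 17.6975 m/s = 58.06 ft/s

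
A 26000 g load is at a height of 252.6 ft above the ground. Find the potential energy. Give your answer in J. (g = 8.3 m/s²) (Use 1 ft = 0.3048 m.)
Convert to SI: m = 26.0 kg, h = 76.9925 m
PE = mgh = (26.0)(8.3)(76.9925) = 16610 J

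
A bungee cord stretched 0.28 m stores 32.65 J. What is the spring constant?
k = 2·PE/x² = 2·32.65/(0.28)² = 832.9 N/m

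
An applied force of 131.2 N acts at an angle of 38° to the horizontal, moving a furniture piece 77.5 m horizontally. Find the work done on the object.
W = F·d·cosθ = (131.2)(77.5)cos(38°) = 8012 J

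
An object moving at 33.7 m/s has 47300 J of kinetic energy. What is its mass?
m = 2·KE/v² = 2·47300/(33.7)² = 83.3 kg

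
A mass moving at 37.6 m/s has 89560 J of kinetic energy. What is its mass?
m = 2·KE/v² = 2·89560/(37.6)² = 126.7 kg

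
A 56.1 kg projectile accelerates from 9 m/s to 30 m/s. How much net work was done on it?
W = ΔKE = ½m(v₂² − v₁²) = ½(56.1)(30² − 9²) = 22972.95 J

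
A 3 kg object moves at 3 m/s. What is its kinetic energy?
KE = ½mv² = ½(3)(3)² = 13.5 J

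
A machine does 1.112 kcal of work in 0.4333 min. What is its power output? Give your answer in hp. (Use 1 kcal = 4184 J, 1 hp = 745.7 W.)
Convert to SI: W = 4652.61 J, t = 25.998 s
P = W/t = 4652.61/25.998 = 178.96 W = 0.24 hp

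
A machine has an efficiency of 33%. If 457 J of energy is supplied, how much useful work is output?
W_out = η·W_in = 0.33·457 = 150.81 J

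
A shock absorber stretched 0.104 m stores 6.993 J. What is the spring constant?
k = 2·PE/x² = 2·6.993/(0.104)² = 1293 N/m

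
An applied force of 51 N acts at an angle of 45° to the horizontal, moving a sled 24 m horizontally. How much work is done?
W = F·d·cosθ = (51)(24)cos(45°) = 865.5 J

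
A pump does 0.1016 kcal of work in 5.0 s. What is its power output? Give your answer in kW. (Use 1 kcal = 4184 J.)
Convert to SI: W = 425.094 J, t = 5.0 s
P = W/t = 425.094/5.0 = 85.0189 W = 0.08502 kW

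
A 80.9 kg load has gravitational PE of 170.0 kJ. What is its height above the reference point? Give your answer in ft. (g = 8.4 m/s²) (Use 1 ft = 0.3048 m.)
Convert to SI: m = 80.9 kg, PE = 170000 J
h = PE/(mg) = 170000/(80.9·8.4) = 250.162 m = 820.7 ft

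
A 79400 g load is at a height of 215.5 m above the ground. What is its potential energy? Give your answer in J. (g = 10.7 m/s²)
Convert to SI: m = 79.4 kg, h = 215.5 m
PE = mgh = (79.4)(10.7)(215.5) = 183100 J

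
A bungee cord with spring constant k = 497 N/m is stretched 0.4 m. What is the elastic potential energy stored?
PE = ½kx² = ½(497)(0.4)² = 39.76 J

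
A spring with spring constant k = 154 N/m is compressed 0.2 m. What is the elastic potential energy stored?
PE = ½kx² = ½(154)(0.2)² = 3.08 J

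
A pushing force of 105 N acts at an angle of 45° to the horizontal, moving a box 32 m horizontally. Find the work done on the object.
W = F·d·cosθ = (105)(32)cos(45°) = 2376 J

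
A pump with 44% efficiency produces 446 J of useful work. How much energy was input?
W_in = W_out/η = 446/0.44 = 1014 J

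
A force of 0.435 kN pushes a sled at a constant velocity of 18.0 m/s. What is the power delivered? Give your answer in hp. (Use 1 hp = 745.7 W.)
Convert to SI: F = 435.0 N, v = 18.0 m/s
P = Fv = (435.0)(18.0) = 7830.0 W = 10.5 hp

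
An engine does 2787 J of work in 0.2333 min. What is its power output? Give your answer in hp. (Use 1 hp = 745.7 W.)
Convert to SI: W = 2787.0 J, t = 13.998 s
P = W/t = 2787.0/13.998 = 199.1 W = 0.267 hp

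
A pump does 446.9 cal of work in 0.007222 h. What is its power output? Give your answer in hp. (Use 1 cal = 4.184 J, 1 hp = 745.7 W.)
Convert to SI: W = 1869.83 J, t = 25.9992 s
P = W/t = 1869.83/25.9992 = 71.9187 W = 0.09644 hp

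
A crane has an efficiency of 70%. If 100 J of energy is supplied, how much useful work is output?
W_out = η·W_in = 0.7·100 = 70.0 J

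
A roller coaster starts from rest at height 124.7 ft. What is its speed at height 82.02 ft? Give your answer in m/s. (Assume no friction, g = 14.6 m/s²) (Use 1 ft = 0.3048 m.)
Convert to SI: h₁−h₂ = 13.0089 m
mgh₁ = mgh₂ + ½mv² ⇒ v = √(2g(h₁−h₂)) = √(2·14.6·13.0089) = 19.49 m/s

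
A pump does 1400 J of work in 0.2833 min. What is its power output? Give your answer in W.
Convert to SI: W = 1400.0 J, t = 16.998 s
P = W/t = 1400.0/16.998 = 82.36 W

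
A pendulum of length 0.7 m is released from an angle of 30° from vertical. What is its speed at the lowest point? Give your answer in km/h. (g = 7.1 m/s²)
h = L(1 − cosθ) = 0.7(1 − cos30°) = 0.0937822 m
v = √(2gh) = √(2·7.1·0.0937822) = 1.154 m/s = 4.154 km/h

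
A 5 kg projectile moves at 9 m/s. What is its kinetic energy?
KE = ½mv² = ½(5)(9)² = 202.5 J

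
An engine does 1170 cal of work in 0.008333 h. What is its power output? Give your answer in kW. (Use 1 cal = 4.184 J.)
Convert to SI: W = 4895.28 J, t = 29.9988 s
P = W/t = 4895.28/29.9988 = 163.183 W = 0.1632 kW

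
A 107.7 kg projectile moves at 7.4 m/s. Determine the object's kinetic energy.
KE = ½mv² = ½(107.7)(7.4)² = 2949 J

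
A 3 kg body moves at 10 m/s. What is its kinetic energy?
KE = ½mv² = ½(3)(10)² = 150.0 J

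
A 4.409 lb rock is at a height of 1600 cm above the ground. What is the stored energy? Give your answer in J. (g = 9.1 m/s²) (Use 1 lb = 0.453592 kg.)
Convert to SI: m = 1.99989 kg, h = 16.0 m
PE = mgh = (1.99989)(9.1)(16.0) = 291.2 J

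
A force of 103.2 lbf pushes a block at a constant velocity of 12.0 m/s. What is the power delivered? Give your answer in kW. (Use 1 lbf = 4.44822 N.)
Convert to SI: F = 459.056 N, v = 12.0 m/s
P = Fv = (459.056)(12.0) = 5508.68 W = 5.509 kW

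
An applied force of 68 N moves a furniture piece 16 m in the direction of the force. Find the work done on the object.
W = F·d = (68)(16) = 1088 J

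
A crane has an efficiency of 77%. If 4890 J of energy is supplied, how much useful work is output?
W_out = η·W_in = 0.77·4890 = 3765.3 J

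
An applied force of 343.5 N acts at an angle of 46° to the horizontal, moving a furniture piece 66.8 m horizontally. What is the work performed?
W = F·d·cosθ = (343.5)(66.8)cos(46°) = 15940 J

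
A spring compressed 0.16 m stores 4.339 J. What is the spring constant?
k = 2·PE/x² = 2·4.339/(0.16)² = 339.0 N/m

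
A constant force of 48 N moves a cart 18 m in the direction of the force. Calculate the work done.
W = F·d = (48)(18) = 864.0 J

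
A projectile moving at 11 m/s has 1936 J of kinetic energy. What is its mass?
m = 2·KE/v² = 2·1936/(11)² = 32.0 kg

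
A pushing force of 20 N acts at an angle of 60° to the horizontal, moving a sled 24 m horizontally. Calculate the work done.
W = F·d·cosθ = (20)(24)cos(60°) = 240.0 J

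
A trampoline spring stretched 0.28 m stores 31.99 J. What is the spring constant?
k = 2·PE/x² = 2·31.99/(0.28)² = 816.1 N/m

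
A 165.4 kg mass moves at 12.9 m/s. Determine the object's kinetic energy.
KE = ½mv² = ½(165.4)(12.9)² = 13760 J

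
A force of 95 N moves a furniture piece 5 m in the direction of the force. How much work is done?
W = F·d = (95)(5) = 475.0 J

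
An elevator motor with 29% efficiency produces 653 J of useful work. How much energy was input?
W_in = W_out/η = 653/0.29 = 2252 J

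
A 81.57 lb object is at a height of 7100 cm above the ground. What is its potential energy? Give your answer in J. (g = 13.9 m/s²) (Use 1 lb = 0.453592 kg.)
Convert to SI: m = 36.9995 kg, h = 71.0 m
PE = mgh = (36.9995)(13.9)(71.0) = 36510 J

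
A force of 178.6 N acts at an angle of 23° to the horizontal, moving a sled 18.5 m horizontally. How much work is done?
W = F·d·cosθ = (178.6)(18.5)cos(23°) = 3041 J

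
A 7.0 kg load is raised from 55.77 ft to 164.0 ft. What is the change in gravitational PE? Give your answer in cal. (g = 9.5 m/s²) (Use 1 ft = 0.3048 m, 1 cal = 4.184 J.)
Convert to SI: m = 7.0 kg, Δh = 32.9885 m
ΔPE = mgΔh = (7.0)(9.5)(32.9885) = 2193.74 J = 524.3 cal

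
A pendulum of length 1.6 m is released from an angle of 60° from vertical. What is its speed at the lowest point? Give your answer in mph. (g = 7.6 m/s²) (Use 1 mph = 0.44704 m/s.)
h = L(1 − cosθ) = 1.6(1 − cos60°) = 0.8 m
v = √(2gh) = √(2·7.6·0.8) = 3.48712 m/s = 7.8 mph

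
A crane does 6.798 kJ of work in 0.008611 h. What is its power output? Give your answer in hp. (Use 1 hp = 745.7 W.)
Convert to SI: W = 6798.0 J, t = 30.9996 s
P = W/t = 6798.0/30.9996 = 219.293 W = 0.2941 hp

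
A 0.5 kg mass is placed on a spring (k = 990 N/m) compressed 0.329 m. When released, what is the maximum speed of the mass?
½kx² = ½mv² ⇒ v = x√(k/m) = (0.329)√(990/0.5) = 14.64 m/s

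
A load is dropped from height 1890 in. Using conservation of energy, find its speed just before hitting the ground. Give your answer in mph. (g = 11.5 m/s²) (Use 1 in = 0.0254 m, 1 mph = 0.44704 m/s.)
Convert to SI: h = 48.006 m
mgh = ½mv² ⇒ v = √(2gh) = √(2·11.5·48.006) = 33.2286 m/s = 74.33 mph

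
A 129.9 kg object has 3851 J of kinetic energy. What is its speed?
v = √(2·KE/m) = √(2·3851/129.9) = 7.7 m/s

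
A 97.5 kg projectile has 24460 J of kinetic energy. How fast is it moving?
v = √(2·KE/m) = √(2·24460/97.5) = 22.4 m/s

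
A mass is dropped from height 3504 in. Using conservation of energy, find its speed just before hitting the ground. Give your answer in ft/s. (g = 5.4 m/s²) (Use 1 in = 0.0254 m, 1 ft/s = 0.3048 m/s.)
Convert to SI: h = 89.0016 m
mgh = ½mv² ⇒ v = √(2gh) = √(2·5.4·89.0016) = 31.0035 m/s = 101.7 ft/s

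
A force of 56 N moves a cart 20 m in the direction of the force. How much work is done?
W = F·d = (56)(20) = 1120 J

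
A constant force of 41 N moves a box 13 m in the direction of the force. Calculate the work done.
W = F·d = (41)(13) = 533.0 J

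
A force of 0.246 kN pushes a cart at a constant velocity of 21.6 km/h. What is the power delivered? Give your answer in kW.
Convert to SI: F = 246.0 N, v = 6.0 m/s
P = Fv = (246.0)(6.0) = 1476.0 W = 1.476 kW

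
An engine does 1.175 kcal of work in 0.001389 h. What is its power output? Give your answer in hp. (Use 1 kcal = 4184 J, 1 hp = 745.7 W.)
Convert to SI: W = 4916.2 J, t = 5.0004 s
P = W/t = 4916.2/5.0004 = 983.161 W = 1.318 hp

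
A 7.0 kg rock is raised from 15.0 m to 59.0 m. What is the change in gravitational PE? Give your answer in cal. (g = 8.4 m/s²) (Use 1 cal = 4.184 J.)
ΔPE = mgΔh = (7.0)(8.4)(44.0) = 2587.2 J = 618.4 cal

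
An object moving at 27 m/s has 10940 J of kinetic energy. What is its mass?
m = 2·KE/v² = 2·10940/(27)² = 30.01 kg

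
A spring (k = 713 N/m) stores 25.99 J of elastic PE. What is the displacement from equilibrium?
x = √(2·PE/k) = √(2·25.99/713) = 0.27 m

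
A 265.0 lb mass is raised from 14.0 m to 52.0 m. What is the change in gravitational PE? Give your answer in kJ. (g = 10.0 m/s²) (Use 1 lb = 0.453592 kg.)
Convert to SI: m = 120.202 kg, Δh = 38.0 m
ΔPE = mgΔh = (120.202)(10.0)(38.0) = 45676.7 J = 45.68 kJ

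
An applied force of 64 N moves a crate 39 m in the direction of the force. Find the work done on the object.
W = F·d = (64)(39) = 2496 J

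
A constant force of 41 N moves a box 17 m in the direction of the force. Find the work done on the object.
W = F·d = (41)(17) = 697.0 J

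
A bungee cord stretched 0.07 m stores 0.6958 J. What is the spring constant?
k = 2·PE/x² = 2·0.6958/(0.07)² = 284.0 N/m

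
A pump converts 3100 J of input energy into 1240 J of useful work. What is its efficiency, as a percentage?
η = W_out/W_in = 1240/3100 = 40.0%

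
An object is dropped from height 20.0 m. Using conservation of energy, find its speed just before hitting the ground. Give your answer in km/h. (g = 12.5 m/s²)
mgh = ½mv² ⇒ v = √(2gh) = √(2·12.5·20.0) = 22.3607 m/s = 80.5 km/h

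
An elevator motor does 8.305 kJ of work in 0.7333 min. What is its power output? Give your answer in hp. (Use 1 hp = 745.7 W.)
Convert to SI: W = 8305.0 J, t = 43.998 s
P = W/t = 8305.0/43.998 = 188.759 W = 0.2531 hp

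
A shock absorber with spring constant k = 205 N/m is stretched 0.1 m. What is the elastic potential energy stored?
PE = ½kx² = ½(205)(0.1)² = 1.025 J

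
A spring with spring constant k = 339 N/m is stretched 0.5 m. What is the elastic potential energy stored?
PE = ½kx² = ½(339)(0.5)² = 42.38 J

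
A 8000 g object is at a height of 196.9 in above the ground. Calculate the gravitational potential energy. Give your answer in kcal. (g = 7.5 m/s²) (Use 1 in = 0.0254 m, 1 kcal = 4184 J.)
Convert to SI: m = 8.0 kg, h = 5.00126 m
PE = mgh = (8.0)(7.5)(5.00126) = 300.076 J = 0.07172 kcal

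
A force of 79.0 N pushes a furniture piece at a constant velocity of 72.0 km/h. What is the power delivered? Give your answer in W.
Convert to SI: F = 79.0 N, v = 20.0 m/s
P = Fv = (79.0)(20.0) = 1580 W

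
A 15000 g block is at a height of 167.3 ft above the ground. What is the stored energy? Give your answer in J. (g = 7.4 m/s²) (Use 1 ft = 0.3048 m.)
Convert to SI: m = 15.0 kg, h = 50.993 m
PE = mgh = (15.0)(7.4)(50.993) = 5660 J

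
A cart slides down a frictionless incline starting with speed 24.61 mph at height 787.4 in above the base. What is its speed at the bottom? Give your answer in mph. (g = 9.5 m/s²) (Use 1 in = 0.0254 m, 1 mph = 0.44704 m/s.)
Convert to SI: v₀ = 11.0017 m/s, h = 20.0 m
½mv₀² + mgh = ½mv² ⇒ v = √(v₀² + 2gh) = √(11.0017² + 2·9.5·20.0) = 22.3838 m/s = 50.07 mph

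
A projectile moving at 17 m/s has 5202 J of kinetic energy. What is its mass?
m = 2·KE/v² = 2·5202/(17)² = 36.0 kg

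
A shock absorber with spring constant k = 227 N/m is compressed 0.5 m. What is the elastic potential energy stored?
PE = ½kx² = ½(227)(0.5)² = 28.38 J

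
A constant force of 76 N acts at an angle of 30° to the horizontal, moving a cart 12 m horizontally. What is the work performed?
W = F·d·cosθ = (76)(12)cos(30°) = 789.8 J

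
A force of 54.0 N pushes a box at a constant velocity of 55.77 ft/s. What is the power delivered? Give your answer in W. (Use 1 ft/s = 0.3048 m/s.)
Convert to SI: F = 54.0 N, v = 16.9987 m/s
P = Fv = (54.0)(16.9987) = 917.9 W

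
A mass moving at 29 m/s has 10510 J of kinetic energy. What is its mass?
m = 2·KE/v² = 2·10510/(29)² = 24.99 kg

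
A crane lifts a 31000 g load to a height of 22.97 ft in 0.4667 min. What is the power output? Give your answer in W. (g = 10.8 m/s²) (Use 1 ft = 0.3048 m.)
Convert to SI: m = 31.0 kg, h = 7.00126 m, t = 28.002 s
P = mgh/t = (31.0)(10.8)(7.00126)/28.002 = 83.71 W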